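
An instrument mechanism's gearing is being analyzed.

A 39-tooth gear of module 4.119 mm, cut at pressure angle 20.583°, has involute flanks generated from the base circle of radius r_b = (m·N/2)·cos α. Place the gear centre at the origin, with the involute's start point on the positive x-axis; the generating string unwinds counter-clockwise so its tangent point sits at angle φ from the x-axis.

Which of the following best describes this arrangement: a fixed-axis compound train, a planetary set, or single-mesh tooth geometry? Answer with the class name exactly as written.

recognized (one wheel, involute flank): single-mesh tooth geometry, m = 4.119, N = 39
classification: single-mesh tooth geometry

single-mesh tooth geometry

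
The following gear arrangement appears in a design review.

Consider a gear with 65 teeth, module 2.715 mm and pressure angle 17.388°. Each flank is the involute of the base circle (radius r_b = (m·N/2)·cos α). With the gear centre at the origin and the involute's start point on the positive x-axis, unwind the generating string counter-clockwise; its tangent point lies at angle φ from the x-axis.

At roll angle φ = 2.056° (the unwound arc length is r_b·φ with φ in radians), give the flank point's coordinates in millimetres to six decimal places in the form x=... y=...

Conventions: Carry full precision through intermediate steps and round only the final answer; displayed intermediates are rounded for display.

class = single-mesh tooth geometry [base-circle involute, m = 2.715, 65T]
pitch radius r_p = m·N/2 = 2.715·65/2 = 88.237500
base radius r_b = r_p·cos α = 88.237500·cos 17.388° = 84.205306
roll angle φ = 2.056° = 0.03588397 rad
x = r_b·(cos φ + φ·sin φ) = 84.259502
y = r_b·(sin φ − φ·cos φ) = 0.001297

x=84.259502 y=0.001297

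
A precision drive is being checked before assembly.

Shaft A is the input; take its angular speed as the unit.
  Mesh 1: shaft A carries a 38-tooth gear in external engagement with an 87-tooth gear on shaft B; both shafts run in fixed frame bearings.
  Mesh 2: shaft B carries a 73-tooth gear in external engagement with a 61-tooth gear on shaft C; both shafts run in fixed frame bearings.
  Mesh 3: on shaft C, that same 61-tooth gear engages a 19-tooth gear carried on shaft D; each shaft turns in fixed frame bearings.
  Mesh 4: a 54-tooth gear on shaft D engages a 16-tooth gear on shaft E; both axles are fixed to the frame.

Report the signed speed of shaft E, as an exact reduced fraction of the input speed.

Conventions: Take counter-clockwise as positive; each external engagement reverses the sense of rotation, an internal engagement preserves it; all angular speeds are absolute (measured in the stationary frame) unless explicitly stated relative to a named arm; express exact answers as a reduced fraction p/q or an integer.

4-mesh fixed-axis compound train (all bearings frame-fixed)
mesh 1 [38T→87T]: |ω|/ω_in = 1×38/87 = 38/87, sense flips to −
mesh 2 [73T→61T]: |ω|/ω_in = (38/87)×73/61 = 2774/5307, sense flips to +
mesh 3 [61T→19T]: |ω|/ω_in = (2774/5307)×61/19 = 146/87, sense flips to −
mesh 4 [54T→16T]: |ω|/ω_in = (146/87)×54/16 = 657/116, sense flips to +
signed output speed (× input speed) = 657/116

657/116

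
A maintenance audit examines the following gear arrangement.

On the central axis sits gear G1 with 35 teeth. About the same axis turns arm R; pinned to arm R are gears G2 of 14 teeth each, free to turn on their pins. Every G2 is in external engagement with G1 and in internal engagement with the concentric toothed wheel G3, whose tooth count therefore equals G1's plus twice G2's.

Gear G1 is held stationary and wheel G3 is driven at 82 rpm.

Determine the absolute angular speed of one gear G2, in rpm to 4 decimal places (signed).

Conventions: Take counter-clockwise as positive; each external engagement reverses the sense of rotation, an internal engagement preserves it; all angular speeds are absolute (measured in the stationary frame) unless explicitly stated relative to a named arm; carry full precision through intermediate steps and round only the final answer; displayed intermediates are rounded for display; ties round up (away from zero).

+184.5000 rpm

planetary set (35T centre, 14T on arm, 63T internal) — Willis relation
normalise by the input: solve with ω_ring = 1, then scale by 82 rpm
ring teeth: 35 + 2·14 = 63
35(ω_sun−ω_arm) = −63(ω_ring−ω_arm),  ω_sun = 0, ω_ring = 1
35(0−ω_arm) = −63(1−ω_arm)  ⇒  98·ω_arm = 63  ⇒  ω_arm = 9/14
sun–planet mesh: 35·(0−9/14) = −14·(ω_p−ω_arm)  ⇒  ω_p−ω_arm = 45/28
ω_p = 9/14 + 45/28 = 9/4
scale: ω_p = 9/4 × 82 rpm = +184.5000 rpm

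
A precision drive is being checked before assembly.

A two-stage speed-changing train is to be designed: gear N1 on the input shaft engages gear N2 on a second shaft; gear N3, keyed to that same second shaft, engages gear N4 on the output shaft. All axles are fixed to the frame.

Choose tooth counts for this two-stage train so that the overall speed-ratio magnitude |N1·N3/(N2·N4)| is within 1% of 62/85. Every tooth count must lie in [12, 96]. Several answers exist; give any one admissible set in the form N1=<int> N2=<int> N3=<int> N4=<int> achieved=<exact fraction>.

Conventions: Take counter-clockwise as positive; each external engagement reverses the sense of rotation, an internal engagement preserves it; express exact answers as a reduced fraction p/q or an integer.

N1=12 N2=15 N3=31 N4=34 achieved=62/85

topology: fixed-axis compound train — 2 stages, target 62/85
target = 62/85 in lowest terms: an exact hit needs N1·N3 = k·62 and N2·N4 = k·85 for one integer k, every count in [12, 96]; additionally prefer no 1:1 stage (N1 ≠ N2, N3 ≠ N4)
k = 1…5: no 1:1-free in-range split of k·62 and k·85 into factor pairs; take k = 6
k = 6: N1·N3 = 372 = 12·31, N2·N4 = 510 = 15·34
achieved = 12·31/(15·34) = 62/85; |achieved − target| = 0 ≤ 31/4250 ✓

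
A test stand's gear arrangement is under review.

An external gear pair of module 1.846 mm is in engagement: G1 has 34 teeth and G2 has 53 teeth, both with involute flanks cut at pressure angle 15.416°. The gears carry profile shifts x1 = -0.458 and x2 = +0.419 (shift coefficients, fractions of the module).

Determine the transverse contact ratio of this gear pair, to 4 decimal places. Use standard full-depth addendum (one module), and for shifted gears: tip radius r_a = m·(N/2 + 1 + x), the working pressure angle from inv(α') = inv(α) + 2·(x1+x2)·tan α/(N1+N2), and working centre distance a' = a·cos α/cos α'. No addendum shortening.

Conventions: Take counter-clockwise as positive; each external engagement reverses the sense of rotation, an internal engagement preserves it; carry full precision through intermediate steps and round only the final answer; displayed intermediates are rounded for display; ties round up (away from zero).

2.0155

topology: single-mesh involute geometry — m = 1.846, 34T/53T pair
base radii: r_b1 = 30.252914, r_b2 = 47.158954
tip radii: r_a1 = 32.382532, r_a2 = 51.538474
inv(α') = inv(15.416°) + 2·(-0.458+0.419)·tan α/(34+53) = 0.00643918  ⇒  α' = 15.22730°
a' = a·cos α / cos α' = 80.3010·cos 15.416°/cos 15.22730° = 80.228574
action lengths: √(r_a1²−r_b1²) = 11.549441, √(r_a2²−r_b2²) = 20.790560
base pitch p_b = π·m·cos α = 5.590725
CR = (11.549441 + 20.790560 − 80.228574·sin 15.22730°)/5.590725 = 2.015491
contact ratio ≈ 2.0155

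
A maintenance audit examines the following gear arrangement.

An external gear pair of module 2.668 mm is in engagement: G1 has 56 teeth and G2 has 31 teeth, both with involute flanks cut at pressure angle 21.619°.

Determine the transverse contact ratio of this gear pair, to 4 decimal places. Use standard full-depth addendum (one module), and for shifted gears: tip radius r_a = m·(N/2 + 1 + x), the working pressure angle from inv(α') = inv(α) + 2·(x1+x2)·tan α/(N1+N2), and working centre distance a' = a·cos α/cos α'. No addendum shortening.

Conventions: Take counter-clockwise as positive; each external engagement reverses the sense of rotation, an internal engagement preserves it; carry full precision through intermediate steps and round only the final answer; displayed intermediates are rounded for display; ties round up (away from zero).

1.6418

single-mesh involute tooth geometry (56T engaging 31T at module 2.668)
base radii: r_b1 = 69.448899, r_b2 = 38.444926
tip radii: r_a1 = 77.372000, r_a2 = 44.022000
no profile shift: α' = α, a' = a
action lengths: √(r_a1²−r_b1²) = 34.106843, √(r_a2²−r_b2²) = 21.445842
base pitch p_b = π·m·cos α = 7.792148
CR = (34.106843 + 21.445842 − 116.058000·sin 21.61900°)/7.792148 = 1.641794
contact ratio ≈ 1.6418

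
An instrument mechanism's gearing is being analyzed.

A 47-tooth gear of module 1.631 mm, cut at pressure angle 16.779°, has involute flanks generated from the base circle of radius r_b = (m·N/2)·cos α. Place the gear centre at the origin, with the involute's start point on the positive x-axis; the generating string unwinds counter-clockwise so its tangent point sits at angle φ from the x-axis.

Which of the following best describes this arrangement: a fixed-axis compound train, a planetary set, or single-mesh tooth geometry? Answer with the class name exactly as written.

single-mesh tooth geometry

recognized (one wheel, involute flank): single-mesh tooth geometry, m = 1.631, N = 47
classification: single-mesh tooth geometry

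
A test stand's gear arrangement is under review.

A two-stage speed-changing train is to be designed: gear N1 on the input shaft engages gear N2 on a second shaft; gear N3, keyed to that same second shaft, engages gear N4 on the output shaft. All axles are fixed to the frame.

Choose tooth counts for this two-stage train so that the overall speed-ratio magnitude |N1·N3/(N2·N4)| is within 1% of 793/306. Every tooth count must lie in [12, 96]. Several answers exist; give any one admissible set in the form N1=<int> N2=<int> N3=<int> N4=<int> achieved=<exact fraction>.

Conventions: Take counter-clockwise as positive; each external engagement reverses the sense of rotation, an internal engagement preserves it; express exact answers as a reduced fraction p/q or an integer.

N1=13 N2=17 N3=61 N4=18 achieved=793/306

design class (target 793/306): fixed-axis compound train
target = 793/306 in lowest terms: an exact hit needs N1·N3 = k·793 and N2·N4 = k·306 for one integer k, every count in [12, 96]; additionally prefer no 1:1 stage (N1 ≠ N2, N3 ≠ N4)
k = 1: N1·N3 = 793 = 13·61, N2·N4 = 306 = 17·18
achieved = 13·61/(17·18) = 793/306; |achieved − target| = 0 ≤ 793/30600 ✓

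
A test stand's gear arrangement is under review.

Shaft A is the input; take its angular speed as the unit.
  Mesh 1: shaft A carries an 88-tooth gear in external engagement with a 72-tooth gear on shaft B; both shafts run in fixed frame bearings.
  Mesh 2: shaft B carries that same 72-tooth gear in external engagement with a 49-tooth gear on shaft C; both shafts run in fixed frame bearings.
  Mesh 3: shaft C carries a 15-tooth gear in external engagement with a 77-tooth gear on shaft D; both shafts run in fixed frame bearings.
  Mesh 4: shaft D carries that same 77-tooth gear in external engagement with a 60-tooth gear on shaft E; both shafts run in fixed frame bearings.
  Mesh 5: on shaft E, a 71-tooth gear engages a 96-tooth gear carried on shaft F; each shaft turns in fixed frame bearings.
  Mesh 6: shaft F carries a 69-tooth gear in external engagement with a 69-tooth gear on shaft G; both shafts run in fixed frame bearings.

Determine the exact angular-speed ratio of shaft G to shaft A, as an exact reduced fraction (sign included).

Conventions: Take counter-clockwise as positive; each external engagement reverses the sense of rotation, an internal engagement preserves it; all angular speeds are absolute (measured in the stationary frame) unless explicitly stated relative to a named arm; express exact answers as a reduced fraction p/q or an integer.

781/2352

class = fixed-axis compound train [6 meshes; 6 ratios multiply, 6 sense flips]
mesh 1 [88T→72T]: running ratio 11/9, sense −
mesh 2 [72T→49T]: running ratio 88/49, sense +
mesh 3 [15T→77T]: running ratio 120/343, sense −
mesh 4 [77T→60T]: running ratio 22/49, sense +
mesh 5 [71T→96T]: running ratio 781/2352, sense −
mesh 6 [69T→69T]: running ratio 781/2352, sense +
ω_out/ω_in = 781/2352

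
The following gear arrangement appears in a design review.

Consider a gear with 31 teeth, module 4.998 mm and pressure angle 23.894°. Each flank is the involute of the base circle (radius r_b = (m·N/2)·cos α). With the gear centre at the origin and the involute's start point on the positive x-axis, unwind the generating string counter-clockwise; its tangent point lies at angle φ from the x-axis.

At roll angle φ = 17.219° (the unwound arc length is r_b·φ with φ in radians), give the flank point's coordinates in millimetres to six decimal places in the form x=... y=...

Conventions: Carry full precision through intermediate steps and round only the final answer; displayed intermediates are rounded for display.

x=73.956334 y=0.635071

class = single-mesh tooth geometry [base-circle involute, m = 4.998, 31T]
pitch radius r_p = m·N/2 = 4.998·31/2 = 77.469000
base radius r_b = r_p·cos α = 77.469000·cos 23.894° = 70.829626
roll angle φ = 17.219° = 0.30052824 rad
x = r_b·(cos φ + φ·sin φ) = 73.956334
y = r_b·(sin φ − φ·cos φ) = 0.635071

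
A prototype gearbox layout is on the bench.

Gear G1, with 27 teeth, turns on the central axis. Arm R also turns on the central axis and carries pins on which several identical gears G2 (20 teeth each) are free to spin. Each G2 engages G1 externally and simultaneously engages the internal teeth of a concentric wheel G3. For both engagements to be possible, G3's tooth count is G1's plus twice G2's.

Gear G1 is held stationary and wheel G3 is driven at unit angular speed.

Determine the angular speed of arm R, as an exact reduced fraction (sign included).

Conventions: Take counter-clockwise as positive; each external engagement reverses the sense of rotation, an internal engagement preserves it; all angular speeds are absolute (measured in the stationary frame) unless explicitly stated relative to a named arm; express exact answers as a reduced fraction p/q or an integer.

recognized (axles ride arm R): planetary set, 27/20/67 teeth
ring teeth: 27 + 2·20 = 67
27(ω_sun−ω_arm) = −67(ω_ring−ω_arm),  ω_sun = 0, ω_ring = 1
27(0−ω_arm) = −67(1−ω_arm)  ⇒  94·ω_arm = 67  ⇒  ω_arm = 67/94
exact speed ratio = 67/94

67/94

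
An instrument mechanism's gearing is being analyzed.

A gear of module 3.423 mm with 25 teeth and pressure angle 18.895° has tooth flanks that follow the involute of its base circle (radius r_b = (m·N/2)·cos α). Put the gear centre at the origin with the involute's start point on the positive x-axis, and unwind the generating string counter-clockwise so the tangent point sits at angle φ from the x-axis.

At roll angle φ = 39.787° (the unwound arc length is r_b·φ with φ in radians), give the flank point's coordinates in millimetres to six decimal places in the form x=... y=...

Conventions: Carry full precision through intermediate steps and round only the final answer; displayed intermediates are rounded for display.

recognized (one wheel, involute flank): single-mesh tooth geometry, m = 3.423, N = 25
pitch radius r_p = m·N/2 = 3.423·25/2 = 42.787500
base radius r_b = r_p·cos α = 42.787500·cos 18.895° = 40.481837
roll angle φ = 39.787° = 0.69441415 rad
x = r_b·(cos φ + φ·sin φ) = 49.096732
y = r_b·(sin φ − φ·cos φ) = 4.304336

x=49.096732 y=4.304336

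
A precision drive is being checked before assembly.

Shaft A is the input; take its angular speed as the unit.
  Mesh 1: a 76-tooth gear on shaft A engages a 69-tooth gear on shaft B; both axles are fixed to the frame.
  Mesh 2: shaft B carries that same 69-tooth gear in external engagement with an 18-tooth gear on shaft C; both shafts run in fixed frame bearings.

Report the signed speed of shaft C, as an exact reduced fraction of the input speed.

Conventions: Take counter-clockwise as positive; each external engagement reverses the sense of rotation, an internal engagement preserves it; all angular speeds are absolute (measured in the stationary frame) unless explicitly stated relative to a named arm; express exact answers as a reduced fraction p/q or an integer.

2-mesh fixed-axis compound train (all bearings frame-fixed)
mesh 1 [76T→69T]: |ω|/ω_in = 1×76/69 = 76/69, sense flips to −
mesh 2 [69T→18T]: |ω|/ω_in = (76/69)×69/18 = 38/9, sense flips to +
signed output speed (× input speed) = 38/9

38/9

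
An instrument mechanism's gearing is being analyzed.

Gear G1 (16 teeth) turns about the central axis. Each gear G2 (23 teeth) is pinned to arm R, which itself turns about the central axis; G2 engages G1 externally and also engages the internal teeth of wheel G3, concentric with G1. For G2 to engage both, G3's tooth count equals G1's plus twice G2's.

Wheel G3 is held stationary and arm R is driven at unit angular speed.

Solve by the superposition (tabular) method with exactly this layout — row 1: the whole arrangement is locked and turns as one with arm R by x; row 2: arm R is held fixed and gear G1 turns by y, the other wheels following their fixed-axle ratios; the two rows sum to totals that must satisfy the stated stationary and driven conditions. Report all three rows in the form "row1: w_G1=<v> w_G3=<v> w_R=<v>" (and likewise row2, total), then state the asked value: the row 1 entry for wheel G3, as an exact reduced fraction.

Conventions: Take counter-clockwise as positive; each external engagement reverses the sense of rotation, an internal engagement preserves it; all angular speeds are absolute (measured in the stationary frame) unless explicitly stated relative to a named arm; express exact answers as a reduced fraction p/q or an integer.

row1: w_G1=1 w_G3=1 w_R=1
row2: w_G1=31/8 w_G3=-1 w_R=0
total: w_G1=39/8 w_G3=0 w_R=1
asked value: 1

class = planetary set [G3 = 16+2·23 = 62; Willis about the carrier]
row 1: whole set turns with the arm by x
row 2: sun turns y, ring = −(16/62)·y, arm 0
boundary: total ω_ring = x − (16/62)·y = 0 and total ω_arm = x = 1  ⇒  y = 31/8, x = 1
row 2 ring = −(16/62)·31/8 = -1
totals (row 1 + row 2): sun 1 + 31/8 = 39/8, ring 1 + (-1) = 0, arm 1 + 0 = 1
asked cell (row1, ring) = 1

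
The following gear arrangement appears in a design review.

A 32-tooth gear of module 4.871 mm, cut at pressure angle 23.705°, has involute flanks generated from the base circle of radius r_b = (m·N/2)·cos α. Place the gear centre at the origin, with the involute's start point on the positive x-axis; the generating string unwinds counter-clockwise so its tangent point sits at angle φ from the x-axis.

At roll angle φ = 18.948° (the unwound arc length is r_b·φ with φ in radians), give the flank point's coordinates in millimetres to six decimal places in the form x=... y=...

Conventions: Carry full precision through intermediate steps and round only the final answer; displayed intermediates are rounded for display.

single-mesh involute tooth geometry (32T wheel at module 4.871)
pitch radius r_p = m·N/2 = 4.871·32/2 = 77.936000
base radius r_b = r_p·cos α = 77.936000·cos 23.705° = 71.360346
roll angle φ = 18.948° = 0.33070499 rad
x = r_b·(cos φ + φ·sin φ) = 75.156491
y = r_b·(sin φ − φ·cos φ) = 0.850944

x=75.156491 y=0.850944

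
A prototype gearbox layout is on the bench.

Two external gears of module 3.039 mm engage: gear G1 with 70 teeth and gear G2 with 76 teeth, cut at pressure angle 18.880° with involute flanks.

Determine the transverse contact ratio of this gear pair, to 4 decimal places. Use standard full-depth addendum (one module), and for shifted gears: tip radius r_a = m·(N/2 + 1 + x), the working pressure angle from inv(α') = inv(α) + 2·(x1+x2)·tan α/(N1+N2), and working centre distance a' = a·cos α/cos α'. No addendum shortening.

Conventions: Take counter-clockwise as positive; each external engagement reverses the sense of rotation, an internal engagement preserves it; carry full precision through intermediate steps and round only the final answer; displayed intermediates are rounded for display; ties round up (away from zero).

recognized (one external pair, fixed centres): single-mesh tooth geometry, m = 3.039, N1 = 70, N2 = 76
base radii: r_b1 = 100.642390, r_b2 = 109.268880
tip radii: r_a1 = 109.404000, r_a2 = 118.521000
no profile shift: α' = α, a' = a
action lengths: √(r_a1²−r_b1²) = 42.899238, √(r_a2²−r_b2²) = 45.907943
base pitch p_b = π·m·cos α = 9.033640
CR = (42.899238 + 45.907943 − 221.847000·sin 18.88000°)/9.033640 = 1.884107
contact ratio ≈ 1.8841

1.8841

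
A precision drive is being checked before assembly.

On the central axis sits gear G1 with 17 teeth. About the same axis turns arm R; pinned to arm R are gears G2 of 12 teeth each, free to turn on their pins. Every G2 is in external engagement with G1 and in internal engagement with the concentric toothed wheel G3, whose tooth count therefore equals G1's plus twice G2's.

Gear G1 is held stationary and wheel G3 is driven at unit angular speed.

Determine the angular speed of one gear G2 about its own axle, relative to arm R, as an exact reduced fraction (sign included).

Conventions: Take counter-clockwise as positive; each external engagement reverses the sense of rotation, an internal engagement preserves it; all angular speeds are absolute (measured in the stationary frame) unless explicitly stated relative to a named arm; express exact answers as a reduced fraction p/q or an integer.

697/696

planetary set (17T centre, 12T on arm, 41T internal) — Willis relation
ring teeth: 17 + 2·12 = 41
17(ω_sun−ω_arm) = −41(ω_ring−ω_arm),  ω_sun = 0, ω_ring = 1
17(0−ω_arm) = −41(1−ω_arm)  ⇒  58·ω_arm = 41  ⇒  ω_arm = 41/58
sun–planet mesh: 17·(0−41/58) = −12·(ω_p−ω_arm)  ⇒  ω_p−ω_arm = 697/696
exact speed ratio = 697/696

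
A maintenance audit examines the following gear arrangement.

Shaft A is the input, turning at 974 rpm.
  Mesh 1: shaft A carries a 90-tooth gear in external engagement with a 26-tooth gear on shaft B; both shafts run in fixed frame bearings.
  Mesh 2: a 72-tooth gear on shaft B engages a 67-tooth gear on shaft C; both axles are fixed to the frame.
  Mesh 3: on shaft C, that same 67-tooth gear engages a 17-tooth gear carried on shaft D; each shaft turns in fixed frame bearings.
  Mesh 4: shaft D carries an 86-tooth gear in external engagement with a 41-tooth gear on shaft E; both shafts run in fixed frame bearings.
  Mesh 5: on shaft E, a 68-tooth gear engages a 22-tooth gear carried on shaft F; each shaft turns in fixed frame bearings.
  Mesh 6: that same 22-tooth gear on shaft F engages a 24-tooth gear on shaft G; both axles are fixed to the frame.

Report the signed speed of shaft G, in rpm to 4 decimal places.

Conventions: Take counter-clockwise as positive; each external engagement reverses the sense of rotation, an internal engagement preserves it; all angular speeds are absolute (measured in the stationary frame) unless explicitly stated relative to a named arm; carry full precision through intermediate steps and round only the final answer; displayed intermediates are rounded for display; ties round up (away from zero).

class = fixed-axis compound train [6 meshes; 6 ratios multiply, 6 sense flips]
mesh 1 [90T→26T]: ω = 974.0000×90/26 = 3371.5385 rpm, sense flips to −
mesh 2 [72T→67T]: ω = 3371.5385×72/67 = 3623.1458 rpm, sense flips to +
mesh 3 [67T→17T]: ω = 3623.1458×67/17 = 14279.4570 rpm, sense flips to −
mesh 4 [86T→41T]: ω = 14279.4570×86/41 = 29952.0318 rpm, sense flips to +
mesh 5 [68T→22T]: ω = 29952.0318×68/22 = 92579.0073 rpm, sense flips to −
mesh 6 [22T→24T]: ω = 92579.0073×22/24 = 84864.0901 rpm, sense flips to +
signed output speed = +84864.0901 rpm

+84864.0901 rpm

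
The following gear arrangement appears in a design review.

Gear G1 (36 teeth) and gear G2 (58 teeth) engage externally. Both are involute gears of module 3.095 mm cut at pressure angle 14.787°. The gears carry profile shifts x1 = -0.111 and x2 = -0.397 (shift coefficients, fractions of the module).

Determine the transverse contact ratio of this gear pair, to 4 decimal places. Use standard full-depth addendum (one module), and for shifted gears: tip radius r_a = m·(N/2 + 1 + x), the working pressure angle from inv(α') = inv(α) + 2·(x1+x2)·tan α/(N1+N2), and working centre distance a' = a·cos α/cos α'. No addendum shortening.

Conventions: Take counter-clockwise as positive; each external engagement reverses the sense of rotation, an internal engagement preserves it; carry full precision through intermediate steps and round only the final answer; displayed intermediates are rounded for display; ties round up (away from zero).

2.3914

recognized (one external pair, fixed centres): single-mesh tooth geometry, m = 3.095, N1 = 36, N2 = 58
base radii: r_b1 = 53.864958, r_b2 = 86.782433
tip radii: r_a1 = 58.461455, r_a2 = 91.621285
inv(α') = inv(14.787°) + 2·(-0.111-0.397)·tan α/(36+58) = 0.00303373  ⇒  α' = 11.89337°
a' = a·cos α / cos α' = 145.4650·cos 14.787°/cos 11.89337° = 143.732929
action lengths: √(r_a1²−r_b1²) = 22.722411, √(r_a2²−r_b2²) = 29.381443
base pitch p_b = π·m·cos α = 9.401209
CR = (22.722411 + 29.381443 − 143.732929·sin 11.89337°)/9.401209 = 2.391373
contact ratio ≈ 2.3914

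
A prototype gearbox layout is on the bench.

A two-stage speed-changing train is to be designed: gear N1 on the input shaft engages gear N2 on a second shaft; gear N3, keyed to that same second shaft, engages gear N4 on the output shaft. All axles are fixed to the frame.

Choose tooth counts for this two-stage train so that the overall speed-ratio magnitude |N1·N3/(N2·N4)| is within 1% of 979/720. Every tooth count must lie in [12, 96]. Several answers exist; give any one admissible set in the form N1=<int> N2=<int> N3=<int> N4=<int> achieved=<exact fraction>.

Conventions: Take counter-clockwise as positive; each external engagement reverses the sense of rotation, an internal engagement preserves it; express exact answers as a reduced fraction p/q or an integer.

design class (target 979/720): fixed-axis compound train
target = 979/720 in lowest terms: an exact hit needs N1·N3 = k·979 and N2·N4 = k·720 for one integer k, every count in [12, 96]; additionally prefer no 1:1 stage (N1 ≠ N2, N3 ≠ N4)
k = 1: no 1:1-free in-range split of k·979 and k·720 into factor pairs; take k = 2
k = 2: N1·N3 = 1958 = 22·89, N2·N4 = 1440 = 15·96
achieved = 22·89/(15·96) = 979/720; |achieved − target| = 0 ≤ 979/72000 ✓

N1=22 N2=15 N3=89 N4=96 achieved=979/720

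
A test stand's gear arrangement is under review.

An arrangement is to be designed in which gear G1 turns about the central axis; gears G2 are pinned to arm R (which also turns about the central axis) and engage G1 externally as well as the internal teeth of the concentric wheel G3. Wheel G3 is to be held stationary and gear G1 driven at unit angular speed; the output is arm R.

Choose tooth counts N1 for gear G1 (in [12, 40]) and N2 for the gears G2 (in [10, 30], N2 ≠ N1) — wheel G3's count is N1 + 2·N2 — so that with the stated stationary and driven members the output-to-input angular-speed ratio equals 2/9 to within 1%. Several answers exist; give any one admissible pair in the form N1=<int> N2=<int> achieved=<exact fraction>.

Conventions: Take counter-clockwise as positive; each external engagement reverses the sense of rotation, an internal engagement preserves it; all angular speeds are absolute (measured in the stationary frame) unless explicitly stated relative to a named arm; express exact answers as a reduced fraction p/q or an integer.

N1=12 N2=15 achieved=2/9

topology: planetary set — design target 2/9, arm = carrier (Willis)
Willis with ω_ring = 0: ω_arm/ω_sun = N1/(N1+N3); set equal to 2/9  ⇒  N3/N1 = 1/(2/9) − 1 = 7/2
N3 = N1 + 2·N2  ⇒  N2/N1 = (N3/N1 − 1)/2 = (7/2 − 1)/2 = 5/4
smallest multiple with N1 ≥ 12 and N2 ≥ 10: k = 3  ⇒  N1 = 3·4 = 12, N2 = 3·5 = 15 (N1 ≤ 40, N2 ≤ 30, N2 ≠ N1 ✓), N3 = 12 + 2·15 = 42
check: N1/(N1+N3) with N1 = 12, N3 = 42 gives 2/9; |achieved − target| = 0 ≤ 1/450 ✓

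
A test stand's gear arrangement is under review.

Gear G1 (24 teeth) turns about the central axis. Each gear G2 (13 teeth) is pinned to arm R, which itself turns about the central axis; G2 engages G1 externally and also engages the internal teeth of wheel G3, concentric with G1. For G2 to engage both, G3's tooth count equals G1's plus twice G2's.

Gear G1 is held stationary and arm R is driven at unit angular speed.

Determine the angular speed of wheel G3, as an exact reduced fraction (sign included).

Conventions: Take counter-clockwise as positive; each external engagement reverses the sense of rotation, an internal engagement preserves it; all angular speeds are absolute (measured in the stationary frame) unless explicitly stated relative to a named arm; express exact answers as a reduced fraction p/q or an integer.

topology: planetary set — G1 24T / G2 13T / G3 50T, arm = carrier (Willis)
ring teeth: 24 + 2·13 = 50
24(ω_sun−ω_arm) = −50(ω_ring−ω_arm),  ω_sun = 0, ω_arm = 1
ω_ring = 1 − (24/50)(0−1) = 37/25
exact speed ratio = 37/25

37/25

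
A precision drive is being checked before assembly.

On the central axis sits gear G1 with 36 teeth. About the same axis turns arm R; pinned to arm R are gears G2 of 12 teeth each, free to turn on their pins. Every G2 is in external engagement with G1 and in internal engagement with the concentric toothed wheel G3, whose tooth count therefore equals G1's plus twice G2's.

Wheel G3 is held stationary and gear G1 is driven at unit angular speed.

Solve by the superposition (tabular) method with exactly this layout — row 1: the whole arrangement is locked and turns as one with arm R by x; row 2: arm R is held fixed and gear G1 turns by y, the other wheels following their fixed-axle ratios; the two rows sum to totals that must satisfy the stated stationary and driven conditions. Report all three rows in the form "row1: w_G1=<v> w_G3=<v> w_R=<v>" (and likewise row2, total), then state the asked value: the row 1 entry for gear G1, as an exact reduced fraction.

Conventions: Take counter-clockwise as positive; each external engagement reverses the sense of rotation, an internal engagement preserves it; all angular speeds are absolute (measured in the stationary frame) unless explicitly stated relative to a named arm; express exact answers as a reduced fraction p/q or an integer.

row1: w_G1=3/8 w_G3=3/8 w_R=3/8
row2: w_G1=5/8 w_G3=-3/8 w_R=0
total: w_G1=1 w_G3=0 w_R=3/8
asked value: 3/8

class = planetary set [G3 = 36+2·12 = 60; Willis about the carrier]
superposition row 1 [locked train]: every member turns x
superposition row 2 [arm held]: sun y, ring −(36/60)·y, arm 0
boundary: total ω_ring = x − (36/60)·y = 0 and total ω_sun = x + y = 1  ⇒  y = 5/8, x = 3/8
row 2 ring = −(36/60)·5/8 = -3/8
totals (row 1 + row 2): sun 3/8 + 5/8 = 1, ring 3/8 + (-3/8) = 0, arm 3/8 + 0 = 3/8
asked cell (row1, sun) = 3/8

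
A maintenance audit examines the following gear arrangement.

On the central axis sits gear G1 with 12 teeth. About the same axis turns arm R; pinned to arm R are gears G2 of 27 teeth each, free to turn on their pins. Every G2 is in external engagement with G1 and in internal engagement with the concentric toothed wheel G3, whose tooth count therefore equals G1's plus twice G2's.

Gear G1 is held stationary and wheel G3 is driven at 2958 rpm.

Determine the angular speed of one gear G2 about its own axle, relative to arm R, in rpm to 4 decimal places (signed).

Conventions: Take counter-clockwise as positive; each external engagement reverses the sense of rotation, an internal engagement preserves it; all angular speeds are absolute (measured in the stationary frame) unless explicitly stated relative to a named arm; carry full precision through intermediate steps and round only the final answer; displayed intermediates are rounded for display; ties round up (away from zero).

planetary set (12T centre, 27T on arm, 66T internal) — Willis relation
normalise by the input: solve with ω_ring = 1, then scale by 2958 rpm
ring teeth: 12 + 2·27 = 66
12(ω_sun−ω_arm) = −66(ω_ring−ω_arm),  ω_sun = 0, ω_ring = 1
12(0−ω_arm) = −66(1−ω_arm)  ⇒  78·ω_arm = 66  ⇒  ω_arm = 11/13
sun–planet mesh: 12·(0−11/13) = −27·(ω_p−ω_arm)  ⇒  ω_p−ω_arm = 44/117
scale: ω_p−ω_arm = 44/117 × 2958 rpm = +1112.4103 rpm

+1112.4103 rpm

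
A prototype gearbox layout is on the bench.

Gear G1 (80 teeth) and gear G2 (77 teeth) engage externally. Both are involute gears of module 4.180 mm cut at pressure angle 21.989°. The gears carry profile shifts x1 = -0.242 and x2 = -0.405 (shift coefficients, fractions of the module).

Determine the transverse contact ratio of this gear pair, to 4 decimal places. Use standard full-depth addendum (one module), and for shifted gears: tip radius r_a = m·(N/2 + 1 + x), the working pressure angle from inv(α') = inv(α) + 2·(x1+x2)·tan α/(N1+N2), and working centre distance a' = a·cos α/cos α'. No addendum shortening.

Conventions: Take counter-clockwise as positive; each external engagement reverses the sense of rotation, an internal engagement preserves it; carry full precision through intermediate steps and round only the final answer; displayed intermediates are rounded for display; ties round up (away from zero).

1.8077

class = single-mesh tooth geometry [involute pair 80T × 77T, m = 4.180]
base radii: r_b1 = 155.037163, r_b2 = 149.223269
tip radii: r_a1 = 170.368440, r_a2 = 163.417100
inv(α') = inv(21.989°) + 2·(-0.242-0.405)·tan α/(80+77) = 0.01669431  ⇒  α' = 20.74362°
a' = a·cos α / cos α' = 328.1300·cos 21.989°/cos 20.74362° = 325.351450
action lengths: √(r_a1²−r_b1²) = 70.632029, √(r_a2²−r_b2²) = 66.615048
base pitch p_b = π·m·cos α = 12.176590
CR = (70.632029 + 66.615048 − 325.351450·sin 20.74362°)/12.176590 = 1.807719
contact ratio ≈ 1.8077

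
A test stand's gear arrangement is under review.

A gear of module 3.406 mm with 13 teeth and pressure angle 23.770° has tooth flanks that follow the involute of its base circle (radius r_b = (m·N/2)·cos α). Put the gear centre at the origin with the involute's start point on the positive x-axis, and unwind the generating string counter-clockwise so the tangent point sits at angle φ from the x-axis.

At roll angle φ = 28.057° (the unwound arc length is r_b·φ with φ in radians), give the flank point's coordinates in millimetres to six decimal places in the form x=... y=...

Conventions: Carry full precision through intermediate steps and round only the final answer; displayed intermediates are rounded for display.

x=22.546491 y=0.774185

class = single-mesh tooth geometry [base-circle involute, m = 3.406, 13T]
pitch radius r_p = m·N/2 = 3.406·13/2 = 22.139000
base radius r_b = r_p·cos α = 22.139000·cos 23.770° = 20.260967
roll angle φ = 28.057° = 0.48968703 rad
x = r_b·(cos φ + φ·sin φ) = 22.546491
y = r_b·(sin φ − φ·cos φ) = 0.774185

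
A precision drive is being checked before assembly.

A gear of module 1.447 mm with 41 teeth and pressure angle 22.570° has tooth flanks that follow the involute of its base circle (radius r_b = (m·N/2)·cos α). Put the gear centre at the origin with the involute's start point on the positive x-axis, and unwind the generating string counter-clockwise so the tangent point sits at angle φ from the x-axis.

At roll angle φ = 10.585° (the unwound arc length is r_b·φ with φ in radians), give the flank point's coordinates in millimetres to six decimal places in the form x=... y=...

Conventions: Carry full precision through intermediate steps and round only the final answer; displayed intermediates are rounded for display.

class = single-mesh tooth geometry [base-circle involute, m = 1.447, 41T]
pitch radius r_p = m·N/2 = 1.447·41/2 = 29.663500
base radius r_b = r_p·cos α = 29.663500·cos 22.570° = 27.391611
roll angle φ = 10.585° = 0.18474310 rad
x = r_b·(cos φ + φ·sin φ) = 27.855068
y = r_b·(sin φ − φ·cos φ) = 0.057374

x=27.855068 y=0.057374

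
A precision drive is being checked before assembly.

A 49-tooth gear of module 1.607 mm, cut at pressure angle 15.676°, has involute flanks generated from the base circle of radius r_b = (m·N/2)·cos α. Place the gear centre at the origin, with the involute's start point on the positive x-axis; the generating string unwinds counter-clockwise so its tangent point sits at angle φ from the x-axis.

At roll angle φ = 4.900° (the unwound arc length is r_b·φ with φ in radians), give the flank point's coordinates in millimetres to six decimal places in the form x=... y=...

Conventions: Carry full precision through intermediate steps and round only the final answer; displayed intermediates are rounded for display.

x=38.045448 y=0.007898

single-mesh involute tooth geometry (49T wheel at module 1.607)
pitch radius r_p = m·N/2 = 1.607·49/2 = 39.371500
base radius r_b = r_p·cos α = 39.371500·cos 15.676° = 37.907077
roll angle φ = 4.900° = 0.08552113 rad
x = r_b·(cos φ + φ·sin φ) = 38.045448
y = r_b·(sin φ − φ·cos φ) = 0.007898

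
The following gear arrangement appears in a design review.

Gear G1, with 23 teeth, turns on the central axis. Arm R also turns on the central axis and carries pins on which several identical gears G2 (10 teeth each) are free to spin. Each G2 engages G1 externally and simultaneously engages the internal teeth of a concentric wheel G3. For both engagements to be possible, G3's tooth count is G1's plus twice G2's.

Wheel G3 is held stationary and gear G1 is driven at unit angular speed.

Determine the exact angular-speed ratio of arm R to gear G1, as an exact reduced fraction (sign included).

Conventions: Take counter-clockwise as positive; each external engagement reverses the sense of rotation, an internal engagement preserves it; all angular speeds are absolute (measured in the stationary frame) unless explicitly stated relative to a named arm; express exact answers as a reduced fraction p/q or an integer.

23/66

topology: planetary set — G1 23T / G2 10T / G3 43T, arm = carrier (Willis)
ring teeth: 23 + 2·10 = 43
23(ω_sun−ω_arm) = −43(ω_ring−ω_arm),  ω_ring = 0, ω_sun = 1
23(1−ω_arm) = −43(0−ω_arm)  ⇒  66·ω_arm = 23  ⇒  ω_arm = 23/66
ω_out/ω_in = 23/66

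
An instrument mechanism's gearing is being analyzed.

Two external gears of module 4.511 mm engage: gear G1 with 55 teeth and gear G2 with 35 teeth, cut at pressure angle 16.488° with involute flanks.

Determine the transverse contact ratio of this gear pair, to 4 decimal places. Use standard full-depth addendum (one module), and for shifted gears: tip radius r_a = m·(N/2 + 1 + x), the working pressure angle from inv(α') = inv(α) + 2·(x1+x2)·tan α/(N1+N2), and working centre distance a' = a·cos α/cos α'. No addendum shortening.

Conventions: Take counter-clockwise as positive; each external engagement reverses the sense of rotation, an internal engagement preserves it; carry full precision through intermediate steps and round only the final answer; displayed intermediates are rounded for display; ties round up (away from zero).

1.9354

topology: single-mesh involute geometry — m = 4.511, 55T/35T pair
base radii: r_b1 = 118.951362, r_b2 = 75.696321
tip radii: r_a1 = 128.563500, r_a2 = 83.453500
no profile shift: α' = α, a' = a
action lengths: √(r_a1²−r_b1²) = 48.776501, √(r_a2²−r_b2²) = 35.136215
base pitch p_b = π·m·cos α = 13.588972
CR = (48.776501 + 35.136215 − 202.995000·sin 16.48800°)/13.588972 = 1.935377
contact ratio ≈ 1.9354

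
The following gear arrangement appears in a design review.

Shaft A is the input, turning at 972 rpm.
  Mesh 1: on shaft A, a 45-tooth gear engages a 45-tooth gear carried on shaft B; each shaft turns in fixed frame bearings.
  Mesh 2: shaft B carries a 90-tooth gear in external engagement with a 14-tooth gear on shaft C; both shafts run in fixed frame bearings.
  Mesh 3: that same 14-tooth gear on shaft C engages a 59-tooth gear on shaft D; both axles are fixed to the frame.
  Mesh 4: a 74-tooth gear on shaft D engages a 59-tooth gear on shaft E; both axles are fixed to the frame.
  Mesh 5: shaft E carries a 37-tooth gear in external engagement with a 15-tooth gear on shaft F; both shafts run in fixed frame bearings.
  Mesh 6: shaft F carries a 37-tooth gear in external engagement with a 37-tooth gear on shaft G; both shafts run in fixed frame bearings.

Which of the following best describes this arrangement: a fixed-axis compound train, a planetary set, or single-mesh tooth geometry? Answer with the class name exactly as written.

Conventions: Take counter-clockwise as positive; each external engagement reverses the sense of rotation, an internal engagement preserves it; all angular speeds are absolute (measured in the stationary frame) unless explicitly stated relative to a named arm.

fixed-axis compound train

recognized (7 fixed axles, 6 meshes): fixed-axis compound train
classification: fixed-axis compound train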